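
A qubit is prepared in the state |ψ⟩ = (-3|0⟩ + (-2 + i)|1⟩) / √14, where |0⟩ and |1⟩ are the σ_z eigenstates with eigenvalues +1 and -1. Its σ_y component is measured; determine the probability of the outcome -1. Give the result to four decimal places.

0.7143

|-y⟩ = (|0⟩ - i|1⟩)/√2, so ⟨-y|ψ⟩ = (-4 - 2i) / (√2·√14).
P = |-4 - 2i|² / 28 = 20/28.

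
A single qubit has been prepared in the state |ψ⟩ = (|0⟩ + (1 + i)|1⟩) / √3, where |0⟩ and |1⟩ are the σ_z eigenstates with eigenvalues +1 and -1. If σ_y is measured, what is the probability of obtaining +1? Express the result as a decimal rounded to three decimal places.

|+y⟩ = (|0⟩ + i|1⟩)/√2, so ⟨+y|ψ⟩ = (2 - i) / (√2·√3).
P = |2 - i|² / 6 = 5/6.

0.833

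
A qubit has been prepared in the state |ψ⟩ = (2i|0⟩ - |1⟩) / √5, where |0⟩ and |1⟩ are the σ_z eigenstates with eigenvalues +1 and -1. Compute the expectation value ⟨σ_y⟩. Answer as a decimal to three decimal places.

0.800

⟨σ_y⟩ = 2 Im(a* b)/(|a|²+|b|²) with a = 2i, b = -1.
a* b = 2i, so ⟨σ_y⟩ = 4/5.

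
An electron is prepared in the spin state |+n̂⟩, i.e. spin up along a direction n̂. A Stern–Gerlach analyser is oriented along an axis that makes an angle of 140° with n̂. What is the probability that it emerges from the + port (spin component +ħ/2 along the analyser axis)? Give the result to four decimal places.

0.1170

For spin-½, the probability of finding spin-up along an axis at angle θ to the initial spin direction is cos²(θ/2); spin-down is sin²(θ/2).
θ = 140°, so P = cos²(70°) ≈ 0.1170.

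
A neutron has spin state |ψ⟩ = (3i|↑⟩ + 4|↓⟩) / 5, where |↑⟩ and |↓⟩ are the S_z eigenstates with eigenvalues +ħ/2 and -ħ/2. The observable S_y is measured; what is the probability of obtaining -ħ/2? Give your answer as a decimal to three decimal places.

|-y⟩ = (|↑⟩ - i|↓⟩)/√2, so ⟨-y|ψ⟩ = (7i) / (√2·5).
P = |7i|² / 50 = 49/50.

0.980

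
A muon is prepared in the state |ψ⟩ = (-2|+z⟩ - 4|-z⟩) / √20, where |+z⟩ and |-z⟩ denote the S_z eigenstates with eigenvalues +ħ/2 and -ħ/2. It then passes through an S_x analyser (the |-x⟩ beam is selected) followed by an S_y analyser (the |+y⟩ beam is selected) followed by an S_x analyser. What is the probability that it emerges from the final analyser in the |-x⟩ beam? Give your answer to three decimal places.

0.025

First analyser (S_x): P(|-x⟩) = |⟨-x|ψ⟩|² = 4/40.
After stage 1 the state is |-x⟩; P(|+y⟩) = |⟨+y|-x⟩|² = 1/2.
After stage 2 the state is |+y⟩; P(|-x⟩) = |⟨-x|+y⟩|² = 1/2.
Joint probability = 4/40 × 1/2 × 1/2 = 0.025.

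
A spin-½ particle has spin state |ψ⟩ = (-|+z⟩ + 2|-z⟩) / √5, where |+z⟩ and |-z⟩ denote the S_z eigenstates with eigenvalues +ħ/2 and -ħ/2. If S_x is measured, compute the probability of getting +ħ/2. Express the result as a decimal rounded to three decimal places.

|+x⟩ = (|+z⟩ + |-z⟩)/√2, so ⟨+x|ψ⟩ = (1) / (√2·√5).
P = |1|² / 10 = 1/10.

0.100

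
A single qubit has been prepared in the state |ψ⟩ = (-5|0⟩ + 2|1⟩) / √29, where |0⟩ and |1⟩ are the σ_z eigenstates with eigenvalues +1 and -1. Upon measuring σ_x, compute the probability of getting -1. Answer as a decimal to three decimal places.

0.845

|-x⟩ = (|0⟩ - |1⟩)/√2, so ⟨-x|ψ⟩ = (-7) / (√2·√29).
P = |-7|² / 58 = 49/58.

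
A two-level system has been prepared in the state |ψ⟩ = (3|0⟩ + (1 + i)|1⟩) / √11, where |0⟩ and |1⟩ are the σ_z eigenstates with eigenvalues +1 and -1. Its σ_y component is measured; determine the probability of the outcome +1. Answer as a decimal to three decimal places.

0.773

|+y⟩ = (|0⟩ + i|1⟩)/√2, so ⟨+y|ψ⟩ = (4 - i) / (√2·√11).
P = |4 - i|² / 22 = 17/22.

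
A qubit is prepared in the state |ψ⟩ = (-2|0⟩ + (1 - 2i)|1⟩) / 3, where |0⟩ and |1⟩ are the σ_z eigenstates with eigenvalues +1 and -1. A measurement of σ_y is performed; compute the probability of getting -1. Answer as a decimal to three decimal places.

0.056

|-y⟩ = (|0⟩ - i|1⟩)/√2, so ⟨-y|ψ⟩ = (i) / (√2·3).
P = |i|² / 18 = 1/18.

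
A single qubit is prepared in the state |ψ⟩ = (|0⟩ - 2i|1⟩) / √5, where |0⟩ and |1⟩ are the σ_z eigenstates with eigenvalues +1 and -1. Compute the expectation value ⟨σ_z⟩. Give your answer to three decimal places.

-0.600

⟨σ_z⟩ = |a|² - |b|² divided by |a|²+|b|², with a, b the |0⟩, |1⟩ amplitudes.
= (1 - 4)/5 = -3/5.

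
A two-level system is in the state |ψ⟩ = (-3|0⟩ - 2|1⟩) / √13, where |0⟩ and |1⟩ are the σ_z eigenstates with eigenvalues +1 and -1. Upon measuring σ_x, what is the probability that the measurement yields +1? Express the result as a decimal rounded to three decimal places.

0.962

|+x⟩ = (|0⟩ + |1⟩)/√2, so ⟨+x|ψ⟩ = (-5) / (√2·√13).
P = |-5|² / 26 = 25/26.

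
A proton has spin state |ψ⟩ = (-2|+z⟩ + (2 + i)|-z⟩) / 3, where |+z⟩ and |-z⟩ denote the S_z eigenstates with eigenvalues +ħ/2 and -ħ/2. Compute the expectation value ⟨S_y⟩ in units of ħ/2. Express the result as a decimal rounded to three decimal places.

⟨σ_y⟩ = 2 Im(a* b)/(|a|²+|b|²) with a = -2, b = (2 + i).
a* b = (-4 - 2i), so ⟨σ_y⟩ = -4/9.
⟨S_y⟩ = (ħ/2)·⟨σ_y⟩.

-0.444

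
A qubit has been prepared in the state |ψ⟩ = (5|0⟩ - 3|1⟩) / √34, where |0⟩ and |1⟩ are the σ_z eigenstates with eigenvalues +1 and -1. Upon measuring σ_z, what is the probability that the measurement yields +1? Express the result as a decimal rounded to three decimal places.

0.735

The +1 outcome corresponds to |0⟩. Its amplitude in |ψ⟩ is 5/√34.
P = |5|² / 34 = 25/34.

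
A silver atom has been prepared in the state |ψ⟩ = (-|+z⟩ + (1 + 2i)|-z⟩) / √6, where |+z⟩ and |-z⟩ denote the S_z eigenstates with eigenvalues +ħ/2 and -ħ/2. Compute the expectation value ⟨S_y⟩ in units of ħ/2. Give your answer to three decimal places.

-0.667

⟨σ_y⟩ = 2 Im(a* b)/(|a|²+|b|²) with a = -1, b = (1 + 2i).
a* b = (-1 - 2i), so ⟨σ_y⟩ = -4/6.
⟨S_y⟩ = (ħ/2)·⟨σ_y⟩.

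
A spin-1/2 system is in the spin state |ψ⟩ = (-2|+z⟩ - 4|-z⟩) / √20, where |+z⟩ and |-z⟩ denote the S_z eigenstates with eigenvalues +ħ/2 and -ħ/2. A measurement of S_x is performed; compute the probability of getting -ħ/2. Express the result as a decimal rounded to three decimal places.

|-x⟩ = (|+z⟩ - |-z⟩)/√2, so ⟨-x|ψ⟩ = (2) / (√2·√20).
P = |2|² / 40 = 4/40.

0.100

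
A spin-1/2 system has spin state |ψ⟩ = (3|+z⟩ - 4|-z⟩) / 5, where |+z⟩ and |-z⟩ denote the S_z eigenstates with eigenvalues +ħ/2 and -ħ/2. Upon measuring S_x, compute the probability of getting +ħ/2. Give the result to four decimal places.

0.0200

|+x⟩ = (|+z⟩ + |-z⟩)/√2, so ⟨+x|ψ⟩ = (-1) / (√2·5).
P = |-1|² / 50 = 1/50.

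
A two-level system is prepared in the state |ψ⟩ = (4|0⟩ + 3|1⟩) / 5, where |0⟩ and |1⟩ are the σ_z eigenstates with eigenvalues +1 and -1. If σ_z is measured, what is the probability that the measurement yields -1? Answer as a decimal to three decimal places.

The -1 outcome corresponds to |1⟩. Its amplitude in |ψ⟩ is 3/5.
P = |3|² / 25 = 9/25.

0.360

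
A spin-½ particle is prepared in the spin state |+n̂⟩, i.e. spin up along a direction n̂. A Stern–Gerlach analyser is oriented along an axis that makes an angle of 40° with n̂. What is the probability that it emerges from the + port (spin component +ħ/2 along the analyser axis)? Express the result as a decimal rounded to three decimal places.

For spin-½, the probability of finding spin-up along an axis at angle θ to the initial spin direction is cos²(θ/2); spin-down is sin²(θ/2).
θ = 40°, so P = cos²(20°) ≈ 0.883.

0.883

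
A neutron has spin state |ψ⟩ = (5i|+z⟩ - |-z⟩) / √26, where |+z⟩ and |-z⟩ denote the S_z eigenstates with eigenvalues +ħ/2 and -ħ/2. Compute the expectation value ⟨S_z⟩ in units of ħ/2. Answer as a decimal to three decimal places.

0.923

⟨σ_z⟩ = |a|² - |b|² divided by |a|²+|b|², with a, b the |+z⟩, |-z⟩ amplitudes.
= (25 - 1)/26 = 24/26.
⟨S_z⟩ = (ħ/2)·⟨σ_z⟩.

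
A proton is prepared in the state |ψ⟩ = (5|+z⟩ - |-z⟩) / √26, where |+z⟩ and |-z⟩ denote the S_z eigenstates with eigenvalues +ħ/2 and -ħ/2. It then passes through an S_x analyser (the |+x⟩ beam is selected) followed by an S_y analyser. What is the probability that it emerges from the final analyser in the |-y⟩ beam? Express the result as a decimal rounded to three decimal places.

First analyser (S_x): P(|+x⟩) = |⟨+x|ψ⟩|² = 16/52.
After stage 1 the state is |+x⟩; P(|-y⟩) = |⟨-y|+x⟩|² = 1/2.
Joint probability = 16/52 × 1/2 = 0.154.

0.154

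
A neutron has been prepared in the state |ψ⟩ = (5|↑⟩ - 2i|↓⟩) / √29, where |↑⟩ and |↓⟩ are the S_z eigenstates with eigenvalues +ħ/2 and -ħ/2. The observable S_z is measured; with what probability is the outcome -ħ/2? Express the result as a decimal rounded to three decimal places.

0.138

The -ħ/2 outcome corresponds to |↓⟩. Its amplitude in |ψ⟩ is -2i/√29.
P = |-2i|² / 29 = 4/29.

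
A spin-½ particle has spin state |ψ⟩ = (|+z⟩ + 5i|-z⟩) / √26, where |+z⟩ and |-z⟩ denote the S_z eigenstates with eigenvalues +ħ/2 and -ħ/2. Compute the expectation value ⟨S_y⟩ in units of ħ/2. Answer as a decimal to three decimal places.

⟨σ_y⟩ = 2 Im(a* b)/(|a|²+|b|²) with a = 1, b = 5i.
a* b = 5i, so ⟨σ_y⟩ = 10/26.
⟨S_y⟩ = (ħ/2)·⟨σ_y⟩.

0.385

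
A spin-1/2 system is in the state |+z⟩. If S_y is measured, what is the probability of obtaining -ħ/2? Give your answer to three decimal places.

0.500

In the S_z basis, |+z⟩ = |+z⟩ and |-y⟩ = (|+z⟩ - i|-z⟩)/√2.
|⟨-y|+z⟩|² = 1/2.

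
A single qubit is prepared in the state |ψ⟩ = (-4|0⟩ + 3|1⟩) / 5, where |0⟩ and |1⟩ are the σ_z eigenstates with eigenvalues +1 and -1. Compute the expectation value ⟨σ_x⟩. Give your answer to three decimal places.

-0.960

⟨σ_x⟩ = 2 Re(a* b)/(|a|²+|b|²) with a = -4, b = 3.
a* b = -12, so ⟨σ_x⟩ = -24/25.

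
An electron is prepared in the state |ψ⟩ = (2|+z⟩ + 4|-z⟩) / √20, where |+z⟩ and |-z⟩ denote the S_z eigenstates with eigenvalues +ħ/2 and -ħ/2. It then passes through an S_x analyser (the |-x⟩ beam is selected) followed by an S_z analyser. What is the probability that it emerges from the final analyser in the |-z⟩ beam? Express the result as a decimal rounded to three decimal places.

0.050

First analyser (S_x): P(|-x⟩) = |⟨-x|ψ⟩|² = 4/40.
After stage 1 the state is |-x⟩; P(|-z⟩) = |⟨-z|-x⟩|² = 1/2.
Joint probability = 4/40 × 1/2 = 0.050.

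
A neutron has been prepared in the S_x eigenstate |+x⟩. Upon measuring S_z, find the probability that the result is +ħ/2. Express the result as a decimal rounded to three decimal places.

0.500

In the S_z basis, |+x⟩ = (|↑⟩ + |↓⟩)/√2 and |+z⟩ = |↑⟩.
|⟨+z|+x⟩|² = 1/2.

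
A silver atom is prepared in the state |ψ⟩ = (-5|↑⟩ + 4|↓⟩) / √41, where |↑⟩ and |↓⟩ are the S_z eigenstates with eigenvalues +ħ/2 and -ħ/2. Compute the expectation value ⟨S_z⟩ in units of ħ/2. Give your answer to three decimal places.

⟨σ_z⟩ = |a|² - |b|² divided by |a|²+|b|², with a, b the |↑⟩, |↓⟩ amplitudes.
= (25 - 16)/41 = 9/41.
⟨S_z⟩ = (ħ/2)·⟨σ_z⟩.

0.220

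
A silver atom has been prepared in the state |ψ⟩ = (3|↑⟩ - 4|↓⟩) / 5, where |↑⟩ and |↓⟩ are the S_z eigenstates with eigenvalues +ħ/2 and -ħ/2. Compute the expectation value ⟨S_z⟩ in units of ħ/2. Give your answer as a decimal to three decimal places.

⟨σ_z⟩ = |a|² - |b|² divided by |a|²+|b|², with a, b the |↑⟩, |↓⟩ amplitudes.
= (9 - 16)/25 = -7/25.
⟨S_z⟩ = (ħ/2)·⟨σ_z⟩.

-0.280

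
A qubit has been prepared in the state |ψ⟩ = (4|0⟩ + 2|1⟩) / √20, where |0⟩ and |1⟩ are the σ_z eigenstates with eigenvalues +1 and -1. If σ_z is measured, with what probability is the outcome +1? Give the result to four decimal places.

0.8000

The +1 outcome corresponds to |0⟩. Its amplitude in |ψ⟩ is 4/√20.
P = |4|² / 20 = 16/20.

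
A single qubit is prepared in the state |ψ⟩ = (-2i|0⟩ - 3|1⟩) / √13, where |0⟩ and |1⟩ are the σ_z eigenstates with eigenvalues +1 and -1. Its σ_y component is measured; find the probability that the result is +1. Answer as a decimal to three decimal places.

0.038

|+y⟩ = (|0⟩ + i|1⟩)/√2, so ⟨+y|ψ⟩ = (i) / (√2·√13).
P = |i|² / 26 = 1/26.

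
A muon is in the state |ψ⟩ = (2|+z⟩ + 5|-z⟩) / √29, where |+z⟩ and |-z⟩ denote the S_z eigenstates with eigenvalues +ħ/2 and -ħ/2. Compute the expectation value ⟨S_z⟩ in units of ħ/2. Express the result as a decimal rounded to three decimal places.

⟨σ_z⟩ = |a|² - |b|² divided by |a|²+|b|², with a, b the |+z⟩, |-z⟩ amplitudes.
= (4 - 25)/29 = -21/29.
⟨S_z⟩ = (ħ/2)·⟨σ_z⟩.

-0.724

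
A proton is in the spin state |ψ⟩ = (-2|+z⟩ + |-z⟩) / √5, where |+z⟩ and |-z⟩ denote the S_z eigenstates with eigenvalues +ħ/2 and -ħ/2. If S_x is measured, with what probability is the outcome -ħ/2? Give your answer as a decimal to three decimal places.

0.900

|-x⟩ = (|+z⟩ - |-z⟩)/√2, so ⟨-x|ψ⟩ = (-3) / (√2·√5).
P = |-3|² / 10 = 9/10.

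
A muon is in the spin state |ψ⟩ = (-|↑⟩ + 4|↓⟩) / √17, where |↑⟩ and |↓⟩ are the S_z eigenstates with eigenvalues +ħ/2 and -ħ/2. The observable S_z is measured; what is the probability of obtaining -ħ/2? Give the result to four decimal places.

0.9412

The -ħ/2 outcome corresponds to |↓⟩. Its amplitude in |ψ⟩ is 4/√17.
P = |4|² / 17 = 16/17.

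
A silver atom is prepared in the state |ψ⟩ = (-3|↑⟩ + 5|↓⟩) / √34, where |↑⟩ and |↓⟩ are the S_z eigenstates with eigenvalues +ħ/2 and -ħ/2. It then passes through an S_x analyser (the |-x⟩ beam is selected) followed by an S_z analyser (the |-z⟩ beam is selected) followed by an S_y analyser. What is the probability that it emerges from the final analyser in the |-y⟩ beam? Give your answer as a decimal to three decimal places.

0.235

First analyser (S_x): P(|-x⟩) = |⟨-x|ψ⟩|² = 64/68.
After stage 1 the state is |-x⟩; P(|-z⟩) = |⟨-z|-x⟩|² = 1/2.
After stage 2 the state is |-z⟩; P(|-y⟩) = |⟨-y|-z⟩|² = 1/2.
Joint probability = 64/68 × 1/2 × 1/2 = 0.235.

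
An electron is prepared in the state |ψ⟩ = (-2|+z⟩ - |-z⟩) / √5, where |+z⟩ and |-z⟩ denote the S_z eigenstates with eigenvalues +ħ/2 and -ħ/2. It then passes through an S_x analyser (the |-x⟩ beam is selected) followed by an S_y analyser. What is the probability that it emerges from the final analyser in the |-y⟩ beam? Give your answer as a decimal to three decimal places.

0.050

First analyser (S_x): P(|-x⟩) = |⟨-x|ψ⟩|² = 1/10.
After stage 1 the state is |-x⟩; P(|-y⟩) = |⟨-y|-x⟩|² = 1/2.
Joint probability = 1/10 × 1/2 = 0.050.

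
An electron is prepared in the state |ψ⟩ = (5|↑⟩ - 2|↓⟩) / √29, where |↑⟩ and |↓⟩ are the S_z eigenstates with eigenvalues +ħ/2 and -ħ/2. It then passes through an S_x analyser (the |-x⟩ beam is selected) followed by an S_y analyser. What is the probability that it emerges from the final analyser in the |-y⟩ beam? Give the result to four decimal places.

First analyser (S_x): P(|-x⟩) = |⟨-x|ψ⟩|² = 49/58.
After stage 1 the state is |-x⟩; P(|-y⟩) = |⟨-y|-x⟩|² = 1/2.
Joint probability = 49/58 × 1/2 = 0.4224.

0.4224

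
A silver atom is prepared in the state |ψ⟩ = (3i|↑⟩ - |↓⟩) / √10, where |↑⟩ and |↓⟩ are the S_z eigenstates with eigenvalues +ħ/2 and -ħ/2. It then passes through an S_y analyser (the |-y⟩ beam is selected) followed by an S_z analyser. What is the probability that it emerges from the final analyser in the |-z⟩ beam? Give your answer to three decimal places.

First analyser (S_y): P(|-y⟩) = |⟨-y|ψ⟩|² = 4/20.
After stage 1 the state is |-y⟩; P(|-z⟩) = |⟨-z|-y⟩|² = 1/2.
Joint probability = 4/20 × 1/2 = 0.100.

0.100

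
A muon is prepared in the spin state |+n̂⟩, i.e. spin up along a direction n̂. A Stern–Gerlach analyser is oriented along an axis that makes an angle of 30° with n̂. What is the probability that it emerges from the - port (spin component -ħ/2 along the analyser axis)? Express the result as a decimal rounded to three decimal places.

For spin-½, the probability of finding spin-up along an axis at angle θ to the initial spin direction is cos²(θ/2); spin-down is sin²(θ/2).
θ = 30°, so P = sin²(15°) ≈ 0.067.

0.067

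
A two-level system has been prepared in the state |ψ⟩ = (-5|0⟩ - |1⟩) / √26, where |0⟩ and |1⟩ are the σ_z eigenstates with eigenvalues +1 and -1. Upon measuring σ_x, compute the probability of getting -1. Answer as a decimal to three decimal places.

|-x⟩ = (|0⟩ - |1⟩)/√2, so ⟨-x|ψ⟩ = (-4) / (√2·√26).
P = |-4|² / 52 = 16/52.

0.308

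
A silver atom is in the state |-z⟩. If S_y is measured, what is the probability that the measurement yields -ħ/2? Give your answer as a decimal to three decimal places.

0.500

In the S_z basis, |-z⟩ = |↓⟩ and |-y⟩ = (|↑⟩ - i|↓⟩)/√2.
|⟨-y|-z⟩|² = 1/2.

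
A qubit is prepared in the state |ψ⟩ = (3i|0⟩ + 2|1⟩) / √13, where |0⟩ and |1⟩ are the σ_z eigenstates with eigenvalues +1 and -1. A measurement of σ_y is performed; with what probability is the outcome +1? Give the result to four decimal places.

0.0385

|+y⟩ = (|0⟩ + i|1⟩)/√2, so ⟨+y|ψ⟩ = (i) / (√2·√13).
P = |i|² / 26 = 1/26.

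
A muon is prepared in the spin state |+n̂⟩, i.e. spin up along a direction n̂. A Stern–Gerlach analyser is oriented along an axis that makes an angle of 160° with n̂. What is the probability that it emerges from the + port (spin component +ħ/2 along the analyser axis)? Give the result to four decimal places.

0.0302

For spin-½, the probability of finding spin-up along an axis at angle θ to the initial spin direction is cos²(θ/2); spin-down is sin²(θ/2).
θ = 160°, so P = cos²(80°) ≈ 0.0302.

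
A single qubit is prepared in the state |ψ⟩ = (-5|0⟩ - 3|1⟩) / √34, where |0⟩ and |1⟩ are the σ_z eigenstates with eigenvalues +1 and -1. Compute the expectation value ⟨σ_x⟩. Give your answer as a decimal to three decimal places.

⟨σ_x⟩ = 2 Re(a* b)/(|a|²+|b|²) with a = -5, b = -3.
a* b = 15, so ⟨σ_x⟩ = 30/34.

0.882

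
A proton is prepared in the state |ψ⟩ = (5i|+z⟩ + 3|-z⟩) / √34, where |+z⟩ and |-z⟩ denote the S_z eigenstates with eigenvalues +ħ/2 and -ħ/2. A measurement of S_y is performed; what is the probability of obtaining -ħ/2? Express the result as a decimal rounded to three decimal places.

0.941

|-y⟩ = (|+z⟩ - i|-z⟩)/√2, so ⟨-y|ψ⟩ = (8i) / (√2·√34).
P = |8i|² / 68 = 64/68.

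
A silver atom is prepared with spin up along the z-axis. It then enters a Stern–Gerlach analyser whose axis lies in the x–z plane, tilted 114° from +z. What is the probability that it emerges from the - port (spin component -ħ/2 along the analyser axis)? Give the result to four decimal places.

0.7034

For spin-½, the probability of finding spin-up along an axis at angle θ to the initial spin direction is cos²(θ/2); spin-down is sin²(θ/2).
θ = 114°, so P = sin²(57°) ≈ 0.7034.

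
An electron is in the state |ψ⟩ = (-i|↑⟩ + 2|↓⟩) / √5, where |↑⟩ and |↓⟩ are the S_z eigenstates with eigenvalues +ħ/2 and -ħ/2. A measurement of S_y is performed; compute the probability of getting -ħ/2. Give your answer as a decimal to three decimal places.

0.100

|-y⟩ = (|↑⟩ - i|↓⟩)/√2, so ⟨-y|ψ⟩ = (i) / (√2·√5).
P = |i|² / 10 = 1/10.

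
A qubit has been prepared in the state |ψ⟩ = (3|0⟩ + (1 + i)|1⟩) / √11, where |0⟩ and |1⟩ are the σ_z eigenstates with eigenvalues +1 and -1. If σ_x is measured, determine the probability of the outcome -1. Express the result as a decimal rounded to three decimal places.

|-x⟩ = (|0⟩ - |1⟩)/√2, so ⟨-x|ψ⟩ = (2 - i) / (√2·√11).
P = |2 - i|² / 22 = 5/22.

0.227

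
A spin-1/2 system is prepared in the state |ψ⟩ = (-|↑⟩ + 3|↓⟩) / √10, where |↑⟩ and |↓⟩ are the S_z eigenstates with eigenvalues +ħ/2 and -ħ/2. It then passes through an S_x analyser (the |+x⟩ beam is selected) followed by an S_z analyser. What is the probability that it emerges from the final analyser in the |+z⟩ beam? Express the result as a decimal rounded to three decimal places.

0.100

First analyser (S_x): P(|+x⟩) = |⟨+x|ψ⟩|² = 4/20.
After stage 1 the state is |+x⟩; P(|+z⟩) = |⟨+z|+x⟩|² = 1/2.
Joint probability = 4/20 × 1/2 = 0.100.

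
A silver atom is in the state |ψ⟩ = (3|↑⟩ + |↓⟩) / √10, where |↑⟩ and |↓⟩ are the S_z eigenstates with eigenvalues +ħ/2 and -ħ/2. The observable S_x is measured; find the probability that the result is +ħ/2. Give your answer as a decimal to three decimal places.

0.800

|+x⟩ = (|↑⟩ + |↓⟩)/√2, so ⟨+x|ψ⟩ = (4) / (√2·√10).
P = |4|² / 20 = 16/20.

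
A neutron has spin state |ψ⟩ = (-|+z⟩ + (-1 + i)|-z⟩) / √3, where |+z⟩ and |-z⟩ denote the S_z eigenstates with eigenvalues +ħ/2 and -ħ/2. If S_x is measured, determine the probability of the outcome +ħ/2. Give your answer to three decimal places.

|+x⟩ = (|+z⟩ + |-z⟩)/√2, so ⟨+x|ψ⟩ = (-2 + i) / (√2·√3).
P = |-2 + i|² / 6 = 5/6.

0.833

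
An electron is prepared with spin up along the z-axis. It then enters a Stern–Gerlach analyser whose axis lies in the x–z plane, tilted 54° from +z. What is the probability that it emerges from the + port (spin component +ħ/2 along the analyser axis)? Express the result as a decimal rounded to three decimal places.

0.794

For spin-½, the probability of finding spin-up along an axis at angle θ to the initial spin direction is cos²(θ/2); spin-down is sin²(θ/2).
θ = 54°, so P = cos²(27°) ≈ 0.794.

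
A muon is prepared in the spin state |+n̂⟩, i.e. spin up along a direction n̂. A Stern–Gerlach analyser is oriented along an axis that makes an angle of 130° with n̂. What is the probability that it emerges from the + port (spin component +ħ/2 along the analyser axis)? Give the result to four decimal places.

0.1786

For spin-½, the probability of finding spin-up along an axis at angle θ to the initial spin direction is cos²(θ/2); spin-down is sin²(θ/2).
θ = 130°, so P = cos²(65°) ≈ 0.1786.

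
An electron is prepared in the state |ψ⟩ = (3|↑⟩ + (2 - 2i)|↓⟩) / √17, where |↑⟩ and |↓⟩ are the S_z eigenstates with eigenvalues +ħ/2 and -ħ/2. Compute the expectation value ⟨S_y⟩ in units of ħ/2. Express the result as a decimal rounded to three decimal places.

-0.706

⟨σ_y⟩ = 2 Im(a* b)/(|a|²+|b|²) with a = 3, b = (2 - 2i).
a* b = (6 - 6i), so ⟨σ_y⟩ = -12/17.
⟨S_y⟩ = (ħ/2)·⟨σ_y⟩.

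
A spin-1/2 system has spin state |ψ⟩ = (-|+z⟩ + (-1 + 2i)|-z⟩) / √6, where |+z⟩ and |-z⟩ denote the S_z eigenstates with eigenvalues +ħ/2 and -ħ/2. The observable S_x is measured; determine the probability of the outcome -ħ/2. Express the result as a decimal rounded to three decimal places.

|-x⟩ = (|+z⟩ - |-z⟩)/√2, so ⟨-x|ψ⟩ = (-2i) / (√2·√6).
P = |-2i|² / 12 = 4/12.

0.333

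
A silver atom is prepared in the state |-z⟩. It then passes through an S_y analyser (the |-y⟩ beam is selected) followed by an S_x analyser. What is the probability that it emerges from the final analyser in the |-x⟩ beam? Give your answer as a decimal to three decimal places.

First analyser (S_y): from |-z⟩, P(|-y⟩) = 1/2.
After stage 1 the state is |-y⟩; P(|-x⟩) = |⟨-x|-y⟩|² = 1/2.
Joint probability = 1/2 × 1/2 = 0.250.

0.250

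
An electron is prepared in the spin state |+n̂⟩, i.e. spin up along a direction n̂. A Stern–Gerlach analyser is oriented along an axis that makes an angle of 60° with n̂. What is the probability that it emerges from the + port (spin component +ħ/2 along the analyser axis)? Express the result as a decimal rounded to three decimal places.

0.750

For spin-½, the probability of finding spin-up along an axis at angle θ to the initial spin direction is cos²(θ/2); spin-down is sin²(θ/2).
θ = 60°, so P = cos²(30°) ≈ 0.750.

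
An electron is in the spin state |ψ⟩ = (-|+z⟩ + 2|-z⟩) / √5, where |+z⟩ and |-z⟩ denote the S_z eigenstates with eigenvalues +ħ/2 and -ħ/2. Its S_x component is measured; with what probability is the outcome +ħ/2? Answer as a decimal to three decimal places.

|+x⟩ = (|+z⟩ + |-z⟩)/√2, so ⟨+x|ψ⟩ = (1) / (√2·√5).
P = |1|² / 10 = 1/10.

0.100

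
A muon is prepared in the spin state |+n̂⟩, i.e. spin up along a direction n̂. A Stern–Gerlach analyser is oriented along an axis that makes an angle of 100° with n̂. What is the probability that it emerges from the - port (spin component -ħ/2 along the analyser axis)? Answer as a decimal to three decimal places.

0.587

For spin-½, the probability of finding spin-up along an axis at angle θ to the initial spin direction is cos²(θ/2); spin-down is sin²(θ/2).
θ = 100°, so P = sin²(50°) ≈ 0.587.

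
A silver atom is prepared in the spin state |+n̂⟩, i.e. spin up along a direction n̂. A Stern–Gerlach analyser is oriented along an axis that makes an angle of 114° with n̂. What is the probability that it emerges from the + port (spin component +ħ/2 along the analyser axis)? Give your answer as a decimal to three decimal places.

0.297

For spin-½, the probability of finding spin-up along an axis at angle θ to the initial spin direction is cos²(θ/2); spin-down is sin²(θ/2).
θ = 114°, so P = cos²(57°) ≈ 0.297.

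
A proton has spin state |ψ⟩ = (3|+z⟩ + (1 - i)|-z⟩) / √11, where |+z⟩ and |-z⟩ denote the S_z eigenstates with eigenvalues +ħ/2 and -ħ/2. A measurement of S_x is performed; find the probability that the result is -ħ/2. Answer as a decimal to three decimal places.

0.227

|-x⟩ = (|+z⟩ - |-z⟩)/√2, so ⟨-x|ψ⟩ = (2 + i) / (√2·√11).
P = |2 + i|² / 22 = 5/22.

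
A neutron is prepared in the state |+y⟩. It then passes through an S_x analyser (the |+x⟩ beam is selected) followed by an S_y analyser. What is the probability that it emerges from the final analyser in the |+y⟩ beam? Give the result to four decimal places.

First analyser (S_x): from |+y⟩, P(|+x⟩) = 1/2.
After stage 1 the state is |+x⟩; P(|+y⟩) = |⟨+y|+x⟩|² = 1/2.
Joint probability = 1/2 × 1/2 = 0.2500.

0.2500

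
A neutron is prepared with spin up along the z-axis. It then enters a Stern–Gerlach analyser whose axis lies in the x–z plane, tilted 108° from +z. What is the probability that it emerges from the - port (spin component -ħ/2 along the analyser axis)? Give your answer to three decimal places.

0.655

For spin-½, the probability of finding spin-up along an axis at angle θ to the initial spin direction is cos²(θ/2); spin-down is sin²(θ/2).
θ = 108°, so P = sin²(54°) ≈ 0.655.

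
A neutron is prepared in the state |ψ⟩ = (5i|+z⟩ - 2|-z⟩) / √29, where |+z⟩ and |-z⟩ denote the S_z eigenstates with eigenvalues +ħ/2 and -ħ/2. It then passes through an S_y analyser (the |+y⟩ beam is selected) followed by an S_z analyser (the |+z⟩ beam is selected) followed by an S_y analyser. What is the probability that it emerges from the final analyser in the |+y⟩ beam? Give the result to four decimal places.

0.2112

First analyser (S_y): P(|+y⟩) = |⟨+y|ψ⟩|² = 49/58.
After stage 1 the state is |+y⟩; P(|+z⟩) = |⟨+z|+y⟩|² = 1/2.
After stage 2 the state is |+z⟩; P(|+y⟩) = |⟨+y|+z⟩|² = 1/2.
Joint probability = 49/58 × 1/2 × 1/2 = 0.2112.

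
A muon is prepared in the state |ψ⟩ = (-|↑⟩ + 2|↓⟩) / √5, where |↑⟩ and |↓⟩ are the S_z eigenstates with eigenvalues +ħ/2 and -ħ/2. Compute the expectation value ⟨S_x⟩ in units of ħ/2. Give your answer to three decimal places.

-0.800

⟨σ_x⟩ = 2 Re(a* b)/(|a|²+|b|²) with a = -1, b = 2.
a* b = -2, so ⟨σ_x⟩ = -4/5.
⟨S_x⟩ = (ħ/2)·⟨σ_x⟩.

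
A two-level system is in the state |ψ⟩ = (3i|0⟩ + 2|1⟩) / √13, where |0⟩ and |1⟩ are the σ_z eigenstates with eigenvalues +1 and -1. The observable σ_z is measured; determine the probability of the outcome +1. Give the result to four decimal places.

The +1 outcome corresponds to |0⟩. Its amplitude in |ψ⟩ is 3i/√13.
P = |3i|² / 13 = 9/13.

0.6923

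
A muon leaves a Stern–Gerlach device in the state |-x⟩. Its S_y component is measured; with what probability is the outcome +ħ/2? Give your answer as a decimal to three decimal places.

0.500

In the S_z basis, |-x⟩ = (|+z⟩ - |-z⟩)/√2 and |+y⟩ = (|+z⟩ + i|-z⟩)/√2.
|⟨+y|-x⟩|² = 1/2.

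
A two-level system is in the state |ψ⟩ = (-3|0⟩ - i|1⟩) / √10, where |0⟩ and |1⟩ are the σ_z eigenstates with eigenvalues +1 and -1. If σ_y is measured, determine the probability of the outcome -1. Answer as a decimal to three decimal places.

0.200

|-y⟩ = (|0⟩ - i|1⟩)/√2, so ⟨-y|ψ⟩ = (-2) / (√2·√10).
P = |-2|² / 20 = 4/20.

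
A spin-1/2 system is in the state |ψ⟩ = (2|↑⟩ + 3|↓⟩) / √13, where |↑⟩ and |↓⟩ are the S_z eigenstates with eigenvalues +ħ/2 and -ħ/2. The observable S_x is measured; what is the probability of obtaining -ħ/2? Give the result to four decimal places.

|-x⟩ = (|↑⟩ - |↓⟩)/√2, so ⟨-x|ψ⟩ = (-1) / (√2·√13).
P = |-1|² / 26 = 1/26.

0.0385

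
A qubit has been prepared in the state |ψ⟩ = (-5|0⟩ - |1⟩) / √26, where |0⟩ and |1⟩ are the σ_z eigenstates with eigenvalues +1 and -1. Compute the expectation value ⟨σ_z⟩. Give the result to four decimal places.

0.9231

⟨σ_z⟩ = |a|² - |b|² divided by |a|²+|b|², with a, b the |0⟩, |1⟩ amplitudes.
= (25 - 1)/26 = 24/26.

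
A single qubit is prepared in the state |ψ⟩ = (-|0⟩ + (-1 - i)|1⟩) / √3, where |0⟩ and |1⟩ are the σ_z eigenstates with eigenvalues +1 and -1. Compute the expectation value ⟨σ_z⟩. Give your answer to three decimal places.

⟨σ_z⟩ = |a|² - |b|² divided by |a|²+|b|², with a, b the |0⟩, |1⟩ amplitudes.
= (1 - 2)/3 = -1/3.

-0.333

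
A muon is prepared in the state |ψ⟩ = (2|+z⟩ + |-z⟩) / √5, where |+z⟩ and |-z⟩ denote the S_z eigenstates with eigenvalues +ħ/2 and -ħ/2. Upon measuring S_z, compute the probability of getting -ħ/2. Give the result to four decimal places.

The -ħ/2 outcome corresponds to |-z⟩. Its amplitude in |ψ⟩ is 1/√5.
P = |1|² / 5 = 1/5.

0.2000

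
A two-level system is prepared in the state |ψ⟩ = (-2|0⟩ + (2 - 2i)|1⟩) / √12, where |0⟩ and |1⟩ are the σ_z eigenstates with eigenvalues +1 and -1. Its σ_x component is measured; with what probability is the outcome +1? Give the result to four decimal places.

0.1667

|+x⟩ = (|0⟩ + |1⟩)/√2, so ⟨+x|ψ⟩ = (-2i) / (√2·√12).
P = |-2i|² / 24 = 4/24.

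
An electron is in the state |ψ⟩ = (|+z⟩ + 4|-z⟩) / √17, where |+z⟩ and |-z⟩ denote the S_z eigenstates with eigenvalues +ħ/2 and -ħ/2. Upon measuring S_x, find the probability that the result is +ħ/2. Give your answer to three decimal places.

0.735

|+x⟩ = (|+z⟩ + |-z⟩)/√2, so ⟨+x|ψ⟩ = (5) / (√2·√17).
P = |5|² / 34 = 25/34.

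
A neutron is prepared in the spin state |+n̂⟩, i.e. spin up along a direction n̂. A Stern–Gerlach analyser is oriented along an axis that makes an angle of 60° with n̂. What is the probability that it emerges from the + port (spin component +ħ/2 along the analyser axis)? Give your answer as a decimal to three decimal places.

For spin-½, the probability of finding spin-up along an axis at angle θ to the initial spin direction is cos²(θ/2); spin-down is sin²(θ/2).
θ = 60°, so P = cos²(30°) ≈ 0.750.

0.750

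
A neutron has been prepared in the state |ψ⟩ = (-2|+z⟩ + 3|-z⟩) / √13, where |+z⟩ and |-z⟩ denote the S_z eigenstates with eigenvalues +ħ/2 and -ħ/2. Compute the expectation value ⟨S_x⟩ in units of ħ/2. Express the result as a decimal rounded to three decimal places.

-0.923

⟨σ_x⟩ = 2 Re(a* b)/(|a|²+|b|²) with a = -2, b = 3.
a* b = -6, so ⟨σ_x⟩ = -12/13.
⟨S_x⟩ = (ħ/2)·⟨σ_x⟩.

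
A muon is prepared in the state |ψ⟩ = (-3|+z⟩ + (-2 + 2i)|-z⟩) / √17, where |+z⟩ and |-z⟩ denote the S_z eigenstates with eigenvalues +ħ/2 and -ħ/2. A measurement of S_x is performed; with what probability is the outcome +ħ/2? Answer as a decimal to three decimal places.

|+x⟩ = (|+z⟩ + |-z⟩)/√2, so ⟨+x|ψ⟩ = (-5 + 2i) / (√2·√17).
P = |-5 + 2i|² / 34 = 29/34.

0.853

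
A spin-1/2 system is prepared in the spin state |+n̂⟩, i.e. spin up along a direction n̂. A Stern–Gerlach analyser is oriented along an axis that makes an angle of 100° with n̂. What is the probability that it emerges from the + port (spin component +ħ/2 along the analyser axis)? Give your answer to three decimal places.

0.413

For spin-½, the probability of finding spin-up along an axis at angle θ to the initial spin direction is cos²(θ/2); spin-down is sin²(θ/2).
θ = 100°, so P = cos²(50°) ≈ 0.413.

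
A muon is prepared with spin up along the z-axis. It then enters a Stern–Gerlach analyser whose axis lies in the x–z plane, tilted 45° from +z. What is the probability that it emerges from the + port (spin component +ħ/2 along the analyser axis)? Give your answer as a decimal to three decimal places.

0.854

For spin-½, the probability of finding spin-up along an axis at angle θ to the initial spin direction is cos²(θ/2); spin-down is sin²(θ/2).
θ = 45°, so P = cos²(22.5°) ≈ 0.854.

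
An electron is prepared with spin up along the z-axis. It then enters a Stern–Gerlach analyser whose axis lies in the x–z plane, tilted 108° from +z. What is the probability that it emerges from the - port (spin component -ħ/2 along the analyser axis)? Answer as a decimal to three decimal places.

0.655

For spin-½, the probability of finding spin-up along an axis at angle θ to the initial spin direction is cos²(θ/2); spin-down is sin²(θ/2).
θ = 108°, so P = sin²(54°) ≈ 0.655.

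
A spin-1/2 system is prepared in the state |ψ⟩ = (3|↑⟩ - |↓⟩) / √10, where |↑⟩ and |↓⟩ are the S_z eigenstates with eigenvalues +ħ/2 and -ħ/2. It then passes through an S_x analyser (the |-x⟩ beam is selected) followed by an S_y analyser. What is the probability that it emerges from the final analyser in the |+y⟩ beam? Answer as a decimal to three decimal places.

0.400

First analyser (S_x): P(|-x⟩) = |⟨-x|ψ⟩|² = 16/20.
After stage 1 the state is |-x⟩; P(|+y⟩) = |⟨+y|-x⟩|² = 1/2.
Joint probability = 16/20 × 1/2 = 0.400.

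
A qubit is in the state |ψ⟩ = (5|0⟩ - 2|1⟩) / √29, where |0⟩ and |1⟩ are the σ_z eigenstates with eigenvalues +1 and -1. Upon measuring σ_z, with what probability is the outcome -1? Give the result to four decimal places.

The -1 outcome corresponds to |1⟩. Its amplitude in |ψ⟩ is -2/√29.
P = |-2|² / 29 = 4/29.

0.1379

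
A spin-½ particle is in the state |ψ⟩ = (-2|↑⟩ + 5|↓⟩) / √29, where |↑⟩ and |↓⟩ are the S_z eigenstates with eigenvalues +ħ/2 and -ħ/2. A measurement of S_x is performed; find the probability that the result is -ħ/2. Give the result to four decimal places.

|-x⟩ = (|↑⟩ - |↓⟩)/√2, so ⟨-x|ψ⟩ = (-7) / (√2·√29).
P = |-7|² / 58 = 49/58.

0.8448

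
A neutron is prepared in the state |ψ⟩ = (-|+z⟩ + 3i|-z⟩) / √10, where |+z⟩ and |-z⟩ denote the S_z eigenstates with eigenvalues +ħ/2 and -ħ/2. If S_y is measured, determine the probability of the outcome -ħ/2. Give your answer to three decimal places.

|-y⟩ = (|+z⟩ - i|-z⟩)/√2, so ⟨-y|ψ⟩ = (-4) / (√2·√10).
P = |-4|² / 20 = 16/20.

0.800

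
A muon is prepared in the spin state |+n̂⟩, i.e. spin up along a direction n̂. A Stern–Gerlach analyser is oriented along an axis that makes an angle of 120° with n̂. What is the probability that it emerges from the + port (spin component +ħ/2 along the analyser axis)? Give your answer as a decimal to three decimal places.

0.250

For spin-½, the probability of finding spin-up along an axis at angle θ to the initial spin direction is cos²(θ/2); spin-down is sin²(θ/2).
θ = 120°, so P = cos²(60°) ≈ 0.250.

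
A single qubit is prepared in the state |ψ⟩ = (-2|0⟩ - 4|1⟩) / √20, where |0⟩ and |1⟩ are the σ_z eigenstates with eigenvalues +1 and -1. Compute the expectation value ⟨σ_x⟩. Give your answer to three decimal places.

⟨σ_x⟩ = 2 Re(a* b)/(|a|²+|b|²) with a = -2, b = -4.
a* b = 8, so ⟨σ_x⟩ = 16/20.

0.800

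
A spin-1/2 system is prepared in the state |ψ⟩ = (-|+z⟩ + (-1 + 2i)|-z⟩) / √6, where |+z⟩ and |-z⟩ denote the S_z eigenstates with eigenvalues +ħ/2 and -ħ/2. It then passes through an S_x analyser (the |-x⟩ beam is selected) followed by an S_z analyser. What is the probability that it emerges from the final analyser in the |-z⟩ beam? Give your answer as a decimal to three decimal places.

0.167

First analyser (S_x): P(|-x⟩) = |⟨-x|ψ⟩|² = 4/12.
After stage 1 the state is |-x⟩; P(|-z⟩) = |⟨-z|-x⟩|² = 1/2.
Joint probability = 4/12 × 1/2 = 0.167.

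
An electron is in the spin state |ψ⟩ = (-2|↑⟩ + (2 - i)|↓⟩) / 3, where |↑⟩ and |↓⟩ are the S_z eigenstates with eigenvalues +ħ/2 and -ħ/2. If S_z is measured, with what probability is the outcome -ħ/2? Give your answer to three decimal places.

The -ħ/2 outcome corresponds to |↓⟩. Its amplitude in |ψ⟩ is (2 - i)/3.
P = |2 - i|² / 9 = 5/9.

0.556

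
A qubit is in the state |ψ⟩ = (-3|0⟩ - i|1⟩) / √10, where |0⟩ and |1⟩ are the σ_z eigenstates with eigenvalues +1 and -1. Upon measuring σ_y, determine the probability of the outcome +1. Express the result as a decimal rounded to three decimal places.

0.800

|+y⟩ = (|0⟩ + i|1⟩)/√2, so ⟨+y|ψ⟩ = (-4) / (√2·√10).
P = |-4|² / 20 = 16/20.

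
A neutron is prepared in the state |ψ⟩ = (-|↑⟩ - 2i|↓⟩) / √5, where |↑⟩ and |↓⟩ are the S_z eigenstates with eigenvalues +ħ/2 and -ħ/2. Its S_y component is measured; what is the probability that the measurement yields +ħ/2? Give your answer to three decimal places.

0.900

|+y⟩ = (|↑⟩ + i|↓⟩)/√2, so ⟨+y|ψ⟩ = (-3) / (√2·√5).
P = |-3|² / 10 = 9/10.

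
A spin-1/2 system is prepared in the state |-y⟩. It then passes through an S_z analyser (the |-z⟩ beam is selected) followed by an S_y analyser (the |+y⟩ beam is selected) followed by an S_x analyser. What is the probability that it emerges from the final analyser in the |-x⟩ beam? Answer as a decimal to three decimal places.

First analyser (S_z): from |-y⟩, P(|-z⟩) = 1/2.
After stage 1 the state is |-z⟩; P(|+y⟩) = |⟨+y|-z⟩|² = 1/2.
After stage 2 the state is |+y⟩; P(|-x⟩) = |⟨-x|+y⟩|² = 1/2.
Joint probability = 1/2 × 1/2 × 1/2 = 0.125.

0.125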